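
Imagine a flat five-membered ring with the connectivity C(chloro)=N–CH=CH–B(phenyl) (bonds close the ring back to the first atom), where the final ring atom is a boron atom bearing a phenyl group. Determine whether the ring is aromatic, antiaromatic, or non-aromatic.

Every ring atom contributes a p orbital perpendicular to the ring (the double-bond atoms are sp², each contributing one p electron; the doubly-bonded nitrogens are pyridine-type — their lone pairs lie in the ring plane, leaving one electron in the p orbital; the boron has an empty p orbital), so the π system is cyclic and fully conjugated.
π-electron count: 2 × 2 = 4 from the double-bond units + 0 from the B(phenyl) atom = 4.
A 4n π count (4, n = 1) in a planar conjugated ring means antiaromatic.

Antiaromatic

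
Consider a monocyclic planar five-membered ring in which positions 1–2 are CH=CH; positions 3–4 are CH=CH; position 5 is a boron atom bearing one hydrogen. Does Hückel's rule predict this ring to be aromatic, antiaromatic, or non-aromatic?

Antiaromatic

The p orbitals form a continuous loop: every atom in a ring double bond is sp² and brings one electron to the p orbital; the boron has an empty p orbital. The ring is fully conjugated.
Tallying contributions gives 2 × 2 = 4 from the double-bond units + 0 from the BH atom = 4.
4 is a 4n count (n = 1), so the planar conjugated ring is antiaromatic.
(The species described is borole.)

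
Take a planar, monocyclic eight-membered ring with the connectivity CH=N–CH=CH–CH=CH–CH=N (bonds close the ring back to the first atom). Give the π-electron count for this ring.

All ring atoms are sp² and supply a p orbital to the ring (the double-bond atoms are sp², each contributing one p electron; each sp² =N– keeps its lone pair in-plane and puts one electron into the π system); the conjugation is uninterrupted.
Tallying contributions gives 4 × 2 = 8 from the 4 double-bond units.

8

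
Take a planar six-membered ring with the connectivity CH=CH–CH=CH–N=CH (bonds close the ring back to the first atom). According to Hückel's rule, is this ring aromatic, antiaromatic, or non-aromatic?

Aromatic

Every ring atom contributes a p orbital perpendicular to the ring (the double-bond atoms are sp², each contributing one p electron; each sp² =N– keeps its lone pair in-plane and puts one electron into the π system), so the π system is cyclic and fully conjugated.
π-electron count: 3 × 2 = 6 from the 3 double-bond units.
That gives a 4n+2 count (6, n = 1).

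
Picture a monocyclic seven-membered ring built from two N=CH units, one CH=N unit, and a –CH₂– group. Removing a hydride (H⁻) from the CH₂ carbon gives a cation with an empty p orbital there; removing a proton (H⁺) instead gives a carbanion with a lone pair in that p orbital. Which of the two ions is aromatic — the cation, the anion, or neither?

The cation

Once that carbon is sp², every ring atom has a p orbital and both ions are fully conjugated.
Cation: 3 × 2 + 0 = 6 π electrons → 4(1)+2, aromatic.
Anion: 3 × 2 + 2 = 8 π electrons → 4(2), antiaromatic.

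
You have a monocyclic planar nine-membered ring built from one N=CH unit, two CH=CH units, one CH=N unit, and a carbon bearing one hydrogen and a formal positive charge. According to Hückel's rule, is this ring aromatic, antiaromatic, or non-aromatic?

All ring atoms are sp² and supply a p orbital to the ring (every atom in a ring double bond is sp² and brings one electron to the p orbital; each sp² =N– keeps its lone pair in-plane and puts one electron into the π system; the carbocation has an empty p orbital); the conjugation is uninterrupted.
π-electron count: 4 × 2 = 8 from the double-bond units + 0 from the CH(+) atom = 8.
A 4n π count (8, n = 2) in a planar conjugated ring means antiaromatic.

Antiaromatic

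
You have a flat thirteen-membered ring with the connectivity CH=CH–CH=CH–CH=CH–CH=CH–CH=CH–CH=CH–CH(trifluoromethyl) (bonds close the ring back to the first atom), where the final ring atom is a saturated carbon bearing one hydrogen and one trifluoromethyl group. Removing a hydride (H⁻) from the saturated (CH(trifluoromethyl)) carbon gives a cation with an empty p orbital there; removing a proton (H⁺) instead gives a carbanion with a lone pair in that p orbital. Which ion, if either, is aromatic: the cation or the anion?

In either ion the ring is fully conjugated: every atom, including the new sp² carbon, supplies a p orbital.
Cation: 6 × 2 + 0 = 12 π electrons → 4(3), antiaromatic.
Anion: 6 × 2 + 2 = 14 π electrons → 4(3)+2, aromatic.

The anion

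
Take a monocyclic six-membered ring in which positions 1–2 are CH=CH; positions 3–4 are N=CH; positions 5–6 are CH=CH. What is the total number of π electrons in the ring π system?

All ring atoms are sp² and supply a p orbital to the ring (every atom in a ring double bond is sp² and brings one electron to the p orbital; the doubly-bonded nitrogens are pyridine-type — their lone pairs lie in the ring plane, leaving one electron in the p orbital); the conjugation is uninterrupted.
Counting π electrons: 3 × 2 = 6 from the 3 double-bond units.

6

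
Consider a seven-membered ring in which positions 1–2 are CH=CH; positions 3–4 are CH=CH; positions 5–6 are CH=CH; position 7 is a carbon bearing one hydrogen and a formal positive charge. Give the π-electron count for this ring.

6

Check conjugation: each doubly-bonded ring atom is sp² with one p-orbital electron; the carbocation has an empty p orbital — every position has a p orbital, so the cyclic π system is continuous.
Counting π electrons: 3 × 2 = 6 from the double-bond units + 0 from the CH(+) atom = 6.
(The species described is the tropylium cation.)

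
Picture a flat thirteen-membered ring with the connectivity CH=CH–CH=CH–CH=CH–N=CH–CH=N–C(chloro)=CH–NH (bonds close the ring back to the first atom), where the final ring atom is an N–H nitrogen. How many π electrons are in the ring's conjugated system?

14

Check conjugation: the double-bond atoms are sp², each contributing one p electron; each =N– nitrogen is pyridine-type (lone pair in the sp² plane, one electron in the p orbital); the pyrrole-type nitrogen donates its lone pair from the p orbital — every position has a p orbital, so the cyclic π system is continuous.
Counting π electrons: 6 × 2 = 12 from the double-bond units + 2 from the NH atom = 14.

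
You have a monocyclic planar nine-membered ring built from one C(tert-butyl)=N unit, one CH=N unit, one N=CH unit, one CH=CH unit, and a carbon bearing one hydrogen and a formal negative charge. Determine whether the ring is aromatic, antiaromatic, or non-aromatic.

Check conjugation: each doubly-bonded ring atom is sp² with one p-orbital electron; the doubly-bonded nitrogens are pyridine-type — their lone pairs lie in the ring plane, leaving one electron in the p orbital; the carbanion's lone pair occupies the p orbital — every position has a p orbital, so the cyclic π system is continuous.
π-electron count: 4 × 2 = 8 from the double-bond units + 2 from the CH(-) atom = 10.
That gives a 4n+2 count (10, n = 2).

Aromatic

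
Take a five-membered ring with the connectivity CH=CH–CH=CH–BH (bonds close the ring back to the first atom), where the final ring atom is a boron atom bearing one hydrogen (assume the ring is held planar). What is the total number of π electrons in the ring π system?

4

All ring atoms are sp² and supply a p orbital to the ring (the double-bond atoms are sp², each contributing one p electron; the boron has an empty p orbital); the conjugation is uninterrupted.
π-electron count: 2 × 2 = 4 from the double-bond units + 0 from the BH atom = 4.
This is borole.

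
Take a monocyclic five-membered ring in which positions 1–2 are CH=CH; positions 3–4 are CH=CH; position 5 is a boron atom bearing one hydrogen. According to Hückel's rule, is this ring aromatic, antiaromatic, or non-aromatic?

The p orbitals form a continuous loop: each doubly-bonded ring atom is sp² with one p-orbital electron; the boron has an empty p orbital. The ring is fully conjugated.
Counting π electrons: 2 × 2 = 4 from the double-bond units + 0 from the BH atom = 4.
4 = 4(1); a planar, fully conjugated 4n system is antiaromatic.
This is borole.

Antiaromatic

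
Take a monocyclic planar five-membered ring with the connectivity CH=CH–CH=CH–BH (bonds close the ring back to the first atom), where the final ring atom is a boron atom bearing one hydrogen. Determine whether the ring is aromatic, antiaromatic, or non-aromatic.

The p orbitals form a continuous loop: every atom in a ring double bond is sp² and brings one electron to the p orbital; the boron has an empty p orbital. The ring is fully conjugated.
Counting π electrons: 2 × 2 = 4 from the double-bond units + 0 from the BH atom = 4.
4 is a 4n count (n = 1), so the planar conjugated ring is antiaromatic.
(This ring is borole.)

Antiaromatic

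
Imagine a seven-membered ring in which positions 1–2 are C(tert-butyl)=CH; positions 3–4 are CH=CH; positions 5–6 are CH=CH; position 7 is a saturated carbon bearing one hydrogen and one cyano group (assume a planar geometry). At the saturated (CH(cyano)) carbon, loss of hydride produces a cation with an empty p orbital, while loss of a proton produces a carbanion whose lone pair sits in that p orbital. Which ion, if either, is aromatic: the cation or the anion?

The cation

In both ions every ring atom is sp² and contributes a p orbital, so both rings are fully conjugated.
Cation: 3 × 2 + 0 = 6 π electrons → 4(1)+2, aromatic.
Anion: 3 × 2 + 2 = 8 π electrons → 4(2), antiaromatic.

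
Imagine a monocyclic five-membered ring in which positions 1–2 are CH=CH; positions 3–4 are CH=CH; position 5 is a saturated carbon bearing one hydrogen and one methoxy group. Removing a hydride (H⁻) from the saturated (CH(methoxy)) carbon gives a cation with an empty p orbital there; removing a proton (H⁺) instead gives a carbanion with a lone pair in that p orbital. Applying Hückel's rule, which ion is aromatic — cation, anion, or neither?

Both ions have a continuous loop of p orbitals — each ring atom is sp².
Cation: 2 × 2 + 0 = 4 π electrons → 4(1), antiaromatic.
Anion: 2 × 2 + 2 = 6 π electrons → 4(1)+2, aromatic.

The anion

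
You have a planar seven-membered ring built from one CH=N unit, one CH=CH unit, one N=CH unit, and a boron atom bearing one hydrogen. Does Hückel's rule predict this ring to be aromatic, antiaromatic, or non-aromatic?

Aromatic

Check conjugation: the double-bond atoms are sp², each contributing one p electron; the doubly-bonded nitrogens are pyridine-type — their lone pairs lie in the ring plane, leaving one electron in the p orbital; the boron has an empty p orbital — every position has a p orbital, so the cyclic π system is continuous.
Adding the contributions, 3 × 2 = 6 from the double-bond units + 0 from the BH atom = 6.
With 6 π electrons (n = 1), the Hückel 4n+2 condition holds.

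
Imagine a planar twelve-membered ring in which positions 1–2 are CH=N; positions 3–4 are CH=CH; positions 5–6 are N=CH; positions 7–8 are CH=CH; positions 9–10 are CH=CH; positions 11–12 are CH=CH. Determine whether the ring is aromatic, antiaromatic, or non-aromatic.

The p orbitals form a continuous loop: every atom in a ring double bond is sp² and brings one electron to the p orbital; the doubly-bonded nitrogens are pyridine-type — their lone pairs lie in the ring plane, leaving one electron in the p orbital. The ring is fully conjugated.
Adding the contributions, 6 × 2 = 12 from the 6 double-bond units.
With 12 = 4·3 π electrons, Hückel's rule classifies the planar ring as antiaromatic.

Antiaromatic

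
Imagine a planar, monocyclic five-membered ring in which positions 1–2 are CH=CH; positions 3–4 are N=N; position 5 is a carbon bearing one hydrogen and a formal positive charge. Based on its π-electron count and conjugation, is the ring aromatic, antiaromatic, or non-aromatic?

Antiaromatic

Every ring atom contributes a p orbital perpendicular to the ring (every atom in a ring double bond is sp² and brings one electron to the p orbital; the doubly-bonded nitrogens are pyridine-type — their lone pairs lie in the ring plane, leaving one electron in the p orbital; the carbocation has an empty p orbital), so the π system is cyclic and fully conjugated.
Tallying contributions gives 2 × 2 = 4 from the double-bond units + 0 from the CH(+) atom = 4.
With 4 = 4·1 π electrons, Hückel's rule classifies the planar ring as antiaromatic.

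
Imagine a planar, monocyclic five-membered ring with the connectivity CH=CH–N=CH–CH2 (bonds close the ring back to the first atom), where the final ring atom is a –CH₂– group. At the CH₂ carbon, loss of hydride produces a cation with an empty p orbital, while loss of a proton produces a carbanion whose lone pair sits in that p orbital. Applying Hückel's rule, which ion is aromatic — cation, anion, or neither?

In either ion the ring is fully conjugated: every atom, including the new sp² carbon, supplies a p orbital.
Cation: 2 × 2 + 0 = 4 π electrons → 4(1), antiaromatic.
Anion: 2 × 2 + 2 = 6 π electrons → 4(1)+2, aromatic.

The anion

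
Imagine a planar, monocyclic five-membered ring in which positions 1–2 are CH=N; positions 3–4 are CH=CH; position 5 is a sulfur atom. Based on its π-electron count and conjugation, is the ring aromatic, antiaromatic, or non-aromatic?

Aromatic

The p orbitals form a continuous loop: every atom in a ring double bond is sp² and brings one electron to the p orbital; each sp² =N– keeps its lone pair in-plane and puts one electron into the π system; the sulfur donates one lone pair from its p orbital. The ring is fully conjugated.
Tallying contributions gives 2 × 2 = 4 from the double-bond units + 2 from the S atom = 6.
With 6 π electrons (n = 1), the Hückel 4n+2 condition holds.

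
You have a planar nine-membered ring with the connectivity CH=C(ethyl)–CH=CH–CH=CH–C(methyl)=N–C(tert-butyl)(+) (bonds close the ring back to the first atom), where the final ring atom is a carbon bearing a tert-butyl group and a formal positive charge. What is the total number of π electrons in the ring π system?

8

The p orbitals form a continuous loop: every atom in a ring double bond is sp² and brings one electron to the p orbital; each =N– nitrogen is pyridine-type (lone pair in the sp² plane, one electron in the p orbital); the carbocation has an empty p orbital. The ring is fully conjugated.
Adding the contributions, 4 × 2 = 8 from the double-bond units + 0 from the C(tert-butyl)(+) atom = 8.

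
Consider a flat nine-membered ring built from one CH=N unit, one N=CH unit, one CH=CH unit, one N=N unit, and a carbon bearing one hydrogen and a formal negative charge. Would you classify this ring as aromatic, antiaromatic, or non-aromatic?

Aromatic

All ring atoms are sp² and supply a p orbital to the ring (each doubly-bonded ring atom is sp² with one p-orbital electron; each =N– nitrogen is pyridine-type (lone pair in the sp² plane, one electron in the p orbital); the carbanion's lone pair occupies the p orbital); the conjugation is uninterrupted.
Adding the contributions, 4 × 2 = 8 from the double-bond units + 2 from the CH(-) atom = 10.
With 10 π electrons (n = 2), the Hückel 4n+2 condition holds.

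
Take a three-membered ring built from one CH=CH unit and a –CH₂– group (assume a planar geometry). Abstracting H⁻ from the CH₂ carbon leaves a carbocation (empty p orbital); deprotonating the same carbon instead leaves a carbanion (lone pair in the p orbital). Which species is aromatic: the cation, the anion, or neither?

The cation

In both ions every ring atom is sp² and contributes a p orbital, so both rings are fully conjugated.
Cation: 1 × 2 + 0 = 2 π electrons → 4(0)+2, aromatic.
Anion: 1 × 2 + 2 = 4 π electrons → 4(1), antiaromatic.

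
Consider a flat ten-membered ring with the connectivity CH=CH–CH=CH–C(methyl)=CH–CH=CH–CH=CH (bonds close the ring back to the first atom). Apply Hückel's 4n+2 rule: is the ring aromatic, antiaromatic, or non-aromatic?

The p orbitals form a continuous loop: each doubly-bonded ring atom is sp² with one p-orbital electron. The ring is fully conjugated.
Tallying contributions gives 5 × 2 = 10 from the 5 double-bond units.
That gives a 4n+2 count (10, n = 2).

Aromatic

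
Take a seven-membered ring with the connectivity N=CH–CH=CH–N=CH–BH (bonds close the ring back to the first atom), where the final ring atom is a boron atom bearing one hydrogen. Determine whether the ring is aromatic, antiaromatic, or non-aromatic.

Aromatic

Check conjugation: the double-bond atoms are sp², each contributing one p electron; the doubly-bonded nitrogens are pyridine-type — their lone pairs lie in the ring plane, leaving one electron in the p orbital; the boron has an empty p orbital — every position has a p orbital, so the cyclic π system is continuous.
Counting π electrons: 3 × 2 = 6 from the double-bond units + 0 from the BH atom = 6.
That gives a 4n+2 count (6, n = 1).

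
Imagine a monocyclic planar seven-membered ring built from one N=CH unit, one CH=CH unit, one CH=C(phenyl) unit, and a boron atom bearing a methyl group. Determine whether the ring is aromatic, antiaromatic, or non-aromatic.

Aromatic

Every ring atom contributes a p orbital perpendicular to the ring (every atom in a ring double bond is sp² and brings one electron to the p orbital; each =N– nitrogen is pyridine-type (lone pair in the sp² plane, one electron in the p orbital); the boron has an empty p orbital), so the π system is cyclic and fully conjugated.
Adding the contributions, 3 × 2 = 6 from the double-bond units + 0 from the B(methyl) atom = 6.
6 = 4(1) + 2, which satisfies Hückel's 4n+2 rule.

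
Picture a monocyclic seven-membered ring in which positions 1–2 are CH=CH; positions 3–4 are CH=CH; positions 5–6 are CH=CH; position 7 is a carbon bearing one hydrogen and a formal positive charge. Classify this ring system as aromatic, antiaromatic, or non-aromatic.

All ring atoms are sp² and supply a p orbital to the ring (every atom in a ring double bond is sp² and brings one electron to the p orbital; the carbocation has an empty p orbital); the conjugation is uninterrupted.
π-electron count: 3 × 2 = 6 from the double-bond units + 0 from the CH(+) atom = 6.
That gives a 4n+2 count (6, n = 1).
(The species described is the tropylium cation.)

Aromatic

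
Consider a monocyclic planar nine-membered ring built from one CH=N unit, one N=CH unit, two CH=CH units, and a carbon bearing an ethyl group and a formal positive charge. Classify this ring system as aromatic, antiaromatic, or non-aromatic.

Antiaromatic

All ring atoms are sp² and supply a p orbital to the ring (each doubly-bonded ring atom is sp² with one p-orbital electron; the doubly-bonded nitrogens are pyridine-type — their lone pairs lie in the ring plane, leaving one electron in the p orbital; the carbocation has an empty p orbital); the conjugation is uninterrupted.
Adding the contributions, 4 × 2 = 8 from the double-bond units + 0 from the C(ethyl)(+) atom = 8.
A 4n π count (8, n = 2) in a planar conjugated ring means antiaromatic.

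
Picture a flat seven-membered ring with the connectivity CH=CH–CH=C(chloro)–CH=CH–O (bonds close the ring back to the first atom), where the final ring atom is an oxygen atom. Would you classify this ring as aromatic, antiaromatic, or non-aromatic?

Check conjugation: each doubly-bonded ring atom is sp² with one p-orbital electron; the oxygen donates one lone pair from its p orbital — every position has a p orbital, so the cyclic π system is continuous.
π-electron count: 3 × 2 = 6 from the double-bond units + 2 from the O atom = 8.
With 8 = 4·2 π electrons, Hückel's rule classifies the planar ring as antiaromatic.

Antiaromatic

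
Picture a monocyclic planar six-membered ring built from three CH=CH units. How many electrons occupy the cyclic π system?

Every ring atom contributes a p orbital perpendicular to the ring (the double-bond atoms are sp², each contributing one p electron), so the π system is cyclic and fully conjugated.
Counting π electrons: 3 × 2 = 6 from the 3 double-bond units.

6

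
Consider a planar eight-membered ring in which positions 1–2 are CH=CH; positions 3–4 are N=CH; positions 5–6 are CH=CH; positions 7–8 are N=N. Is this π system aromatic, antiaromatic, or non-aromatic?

Antiaromatic

Check conjugation: the double-bond atoms are sp², each contributing one p electron; each =N– nitrogen is pyridine-type (lone pair in the sp² plane, one electron in the p orbital) — every position has a p orbital, so the cyclic π system is continuous.
Tallying contributions gives 4 × 2 = 8 from the 4 double-bond units.
8 is a 4n count (n = 2), so the planar conjugated ring is antiaromatic.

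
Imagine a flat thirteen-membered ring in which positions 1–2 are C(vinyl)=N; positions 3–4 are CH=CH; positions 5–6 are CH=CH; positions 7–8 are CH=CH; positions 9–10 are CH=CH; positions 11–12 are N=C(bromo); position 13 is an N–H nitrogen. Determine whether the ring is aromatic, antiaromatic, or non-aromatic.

All ring atoms are sp² and supply a p orbital to the ring (the double-bond atoms are sp², each contributing one p electron; the doubly-bonded nitrogens are pyridine-type — their lone pairs lie in the ring plane, leaving one electron in the p orbital; the pyrrole-type nitrogen donates its lone pair from the p orbital); the conjugation is uninterrupted.
Tallying contributions gives 6 × 2 = 12 from the double-bond units + 2 from the NH atom = 14.
Since 14 = 4·3 + 2, the ring meets the 4n+2 criterion.

Aromatic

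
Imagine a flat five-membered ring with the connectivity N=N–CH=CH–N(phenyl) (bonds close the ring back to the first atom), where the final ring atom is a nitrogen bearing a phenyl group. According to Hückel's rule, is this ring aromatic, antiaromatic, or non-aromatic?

Aromatic

All ring atoms are sp² and supply a p orbital to the ring (the double-bond atoms are sp², each contributing one p electron; the doubly-bonded nitrogens are pyridine-type — their lone pairs lie in the ring plane, leaving one electron in the p orbital; the pyrrole-type nitrogen donates its lone pair from the p orbital); the conjugation is uninterrupted.
Adding the contributions, 2 × 2 = 4 from the double-bond units + 2 from the N(phenyl) atom = 6.
6 = 4(1) + 2, which satisfies Hückel's 4n+2 rule.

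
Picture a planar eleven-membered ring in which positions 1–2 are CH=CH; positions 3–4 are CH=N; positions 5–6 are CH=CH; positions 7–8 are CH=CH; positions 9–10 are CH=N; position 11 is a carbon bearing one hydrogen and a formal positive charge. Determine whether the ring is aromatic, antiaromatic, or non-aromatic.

Aromatic

Every ring atom contributes a p orbital perpendicular to the ring (every atom in a ring double bond is sp² and brings one electron to the p orbital; each sp² =N– keeps its lone pair in-plane and puts one electron into the π system; the carbocation has an empty p orbital), so the π system is cyclic and fully conjugated.
Tallying contributions gives 5 × 2 = 10 from the double-bond units + 0 from the CH(+) atom = 10.
Since 10 = 4·2 + 2, the ring meets the 4n+2 criterion.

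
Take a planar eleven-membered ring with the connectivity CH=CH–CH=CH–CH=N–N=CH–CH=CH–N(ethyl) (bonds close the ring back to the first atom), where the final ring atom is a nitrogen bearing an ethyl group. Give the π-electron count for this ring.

12

All ring atoms are sp² and supply a p orbital to the ring (each doubly-bonded ring atom is sp² with one p-orbital electron; each =N– nitrogen is pyridine-type (lone pair in the sp² plane, one electron in the p orbital); the pyrrole-type nitrogen donates its lone pair from the p orbital); the conjugation is uninterrupted.
Adding the contributions, 5 × 2 = 10 from the double-bond units + 2 from the N(ethyl) atom = 12.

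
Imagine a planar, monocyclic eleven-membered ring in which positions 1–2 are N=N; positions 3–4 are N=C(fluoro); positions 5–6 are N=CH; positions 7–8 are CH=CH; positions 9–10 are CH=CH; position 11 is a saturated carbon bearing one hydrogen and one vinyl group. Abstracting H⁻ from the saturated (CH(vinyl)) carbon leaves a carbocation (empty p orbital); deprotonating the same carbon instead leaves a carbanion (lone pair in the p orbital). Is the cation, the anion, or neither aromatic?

The cation

Both ions have a continuous loop of p orbitals — each ring atom is sp².
Cation: 5 × 2 + 0 = 10 π electrons → 4(2)+2, aromatic.
Anion: 5 × 2 + 2 = 12 π electrons → 4(3), antiaromatic.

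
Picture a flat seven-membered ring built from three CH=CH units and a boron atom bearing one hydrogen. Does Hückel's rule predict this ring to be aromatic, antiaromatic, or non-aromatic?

Aromatic

All ring atoms are sp² and supply a p orbital to the ring (the double-bond atoms are sp², each contributing one p electron; the boron has an empty p orbital); the conjugation is uninterrupted.
Tallying contributions gives 3 × 2 = 6 from the double-bond units + 0 from the BH atom = 6.
6 = 4(1) + 2, which satisfies Hückel's 4n+2 rule.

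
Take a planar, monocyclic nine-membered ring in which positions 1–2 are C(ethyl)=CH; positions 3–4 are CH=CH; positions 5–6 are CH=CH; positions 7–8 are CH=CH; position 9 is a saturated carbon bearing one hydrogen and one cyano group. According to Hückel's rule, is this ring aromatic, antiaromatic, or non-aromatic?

The CH(cyano) carbon is saturated: that saturated carbon is sp³ and has no p orbital in the ring π system. Conjugation is not continuous around the ring.
Without a continuous loop of overlapping p orbitals the Hückel electron count never comes into play.

Non-aromatic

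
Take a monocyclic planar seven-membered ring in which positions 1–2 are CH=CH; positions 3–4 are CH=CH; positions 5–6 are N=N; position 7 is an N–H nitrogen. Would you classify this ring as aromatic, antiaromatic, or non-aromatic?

The p orbitals form a continuous loop: each doubly-bonded ring atom is sp² with one p-orbital electron; each sp² =N– keeps its lone pair in-plane and puts one electron into the π system; the pyrrole-type nitrogen donates its lone pair from the p orbital. The ring is fully conjugated.
Counting π electrons: 3 × 2 = 6 from the double-bond units + 2 from the NH atom = 8.
8 = 4(2); a planar, fully conjugated 4n system is antiaromatic.

Antiaromatic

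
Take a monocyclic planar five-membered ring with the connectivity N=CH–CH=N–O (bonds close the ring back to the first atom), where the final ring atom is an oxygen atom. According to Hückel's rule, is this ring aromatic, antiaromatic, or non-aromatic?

The p orbitals form a continuous loop: the double-bond atoms are sp², each contributing one p electron; each sp² =N– keeps its lone pair in-plane and puts one electron into the π system; the oxygen donates one lone pair from its p orbital. The ring is fully conjugated.
Counting π electrons: 2 × 2 = 4 from the double-bond units + 2 from the O atom = 6.
That gives a 4n+2 count (6, n = 1).

Aromatic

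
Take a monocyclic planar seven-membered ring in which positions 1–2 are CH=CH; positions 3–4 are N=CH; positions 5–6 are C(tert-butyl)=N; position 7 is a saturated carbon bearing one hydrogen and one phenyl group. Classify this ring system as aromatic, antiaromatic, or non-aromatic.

Non-aromatic

Because that saturated carbon is sp³ and has no p orbital in the ring π system at the CH(phenyl) position, the π system cannot extend all the way around the ring.
Hückel's rule only applies to fully conjugated rings, so this one is simply non-aromatic.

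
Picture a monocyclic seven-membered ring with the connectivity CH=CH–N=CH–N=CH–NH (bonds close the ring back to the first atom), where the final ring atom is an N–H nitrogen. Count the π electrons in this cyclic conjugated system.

8

All ring atoms are sp² and supply a p orbital to the ring (each doubly-bonded ring atom is sp² with one p-orbital electron; the doubly-bonded nitrogens are pyridine-type — their lone pairs lie in the ring plane, leaving one electron in the p orbital; the pyrrole-type nitrogen donates its lone pair from the p orbital); the conjugation is uninterrupted.
Counting π electrons: 3 × 2 = 6 from the double-bond units + 2 from the NH atom = 8.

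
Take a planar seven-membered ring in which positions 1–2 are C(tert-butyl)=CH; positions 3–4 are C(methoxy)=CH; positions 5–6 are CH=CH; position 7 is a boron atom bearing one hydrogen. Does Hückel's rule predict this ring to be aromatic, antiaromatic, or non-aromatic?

Every ring atom contributes a p orbital perpendicular to the ring (each doubly-bonded ring atom is sp² with one p-orbital electron; the boron has an empty p orbital), so the π system is cyclic and fully conjugated.
Adding the contributions, 3 × 2 = 6 from the double-bond units + 0 from the BH atom = 6.
With 6 π electrons (n = 1), the Hückel 4n+2 condition holds.

Aromatic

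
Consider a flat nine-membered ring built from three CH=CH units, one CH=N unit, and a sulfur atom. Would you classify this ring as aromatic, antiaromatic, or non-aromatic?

Aromatic

Check conjugation: the double-bond atoms are sp², each contributing one p electron; each sp² =N– keeps its lone pair in-plane and puts one electron into the π system; the sulfur donates one lone pair from its p orbital — every position has a p orbital, so the cyclic π system is continuous.
Tallying contributions gives 4 × 2 = 8 from the double-bond units + 2 from the S atom = 10.
10 = 4(2) + 2, which satisfies Hückel's 4n+2 rule.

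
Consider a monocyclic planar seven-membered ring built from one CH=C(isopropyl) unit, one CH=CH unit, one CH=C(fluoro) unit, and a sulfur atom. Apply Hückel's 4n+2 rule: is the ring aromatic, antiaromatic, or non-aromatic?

Antiaromatic

Check conjugation: every atom in a ring double bond is sp² and brings one electron to the p orbital; the sulfur donates one lone pair from its p orbital — every position has a p orbital, so the cyclic π system is continuous.
Counting π electrons: 3 × 2 = 6 from the double-bond units + 2 from the S atom = 8.
With 8 = 4·2 π electrons, Hückel's rule classifies the planar ring as antiaromatic.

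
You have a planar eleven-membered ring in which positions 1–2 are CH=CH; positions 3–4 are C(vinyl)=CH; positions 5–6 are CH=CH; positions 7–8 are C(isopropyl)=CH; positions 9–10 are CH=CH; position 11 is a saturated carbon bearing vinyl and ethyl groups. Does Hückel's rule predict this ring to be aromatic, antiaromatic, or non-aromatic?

Because that saturated carbon is sp³ and has no p orbital in the ring π system at the C(vinyl)(ethyl) position, the π system cannot extend all the way around the ring.
Hückel's rule only applies to fully conjugated rings, so this one is simply non-aromatic.

Non-aromatic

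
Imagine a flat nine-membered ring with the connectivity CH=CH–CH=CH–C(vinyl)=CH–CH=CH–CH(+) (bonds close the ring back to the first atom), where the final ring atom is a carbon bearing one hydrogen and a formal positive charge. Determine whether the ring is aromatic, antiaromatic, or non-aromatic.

Antiaromatic

The p orbitals form a continuous loop: every atom in a ring double bond is sp² and brings one electron to the p orbital; the carbocation has an empty p orbital. The ring is fully conjugated.
Counting π electrons: 4 × 2 = 8 from the double-bond units + 0 from the CH(+) atom = 8.
8 = 4(2); a planar, fully conjugated 4n system is antiaromatic.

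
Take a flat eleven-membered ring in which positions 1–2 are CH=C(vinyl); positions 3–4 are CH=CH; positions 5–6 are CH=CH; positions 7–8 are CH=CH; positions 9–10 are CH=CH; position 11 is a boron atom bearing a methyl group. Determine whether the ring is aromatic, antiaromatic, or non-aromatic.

The p orbitals form a continuous loop: the double-bond atoms are sp², each contributing one p electron; the boron has an empty p orbital. The ring is fully conjugated.
Tallying contributions gives 5 × 2 = 10 from the double-bond units + 0 from the B(methyl) atom = 10.
That gives a 4n+2 count (10, n = 2).

Aromatic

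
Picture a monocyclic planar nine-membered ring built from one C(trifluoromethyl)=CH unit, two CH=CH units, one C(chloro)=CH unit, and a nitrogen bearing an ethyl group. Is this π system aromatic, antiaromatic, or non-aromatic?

Aromatic

All ring atoms are sp² and supply a p orbital to the ring (each doubly-bonded ring atom is sp² with one p-orbital electron; the pyrrole-type nitrogen donates its lone pair from the p orbital); the conjugation is uninterrupted.
Adding the contributions, 4 × 2 = 8 from the double-bond units + 2 from the N(ethyl) atom = 10.
With 10 π electrons (n = 2), the Hückel 4n+2 condition holds.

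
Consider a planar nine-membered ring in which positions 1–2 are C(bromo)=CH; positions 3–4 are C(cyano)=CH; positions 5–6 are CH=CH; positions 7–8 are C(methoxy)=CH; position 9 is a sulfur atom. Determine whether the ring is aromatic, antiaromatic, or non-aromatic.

Aromatic

All ring atoms are sp² and supply a p orbital to the ring (every atom in a ring double bond is sp² and brings one electron to the p orbital; the sulfur donates one lone pair from its p orbital); the conjugation is uninterrupted.
Counting π electrons: 4 × 2 = 8 from the double-bond units + 2 from the S atom = 10.
With 10 π electrons (n = 2), the Hückel 4n+2 condition holds.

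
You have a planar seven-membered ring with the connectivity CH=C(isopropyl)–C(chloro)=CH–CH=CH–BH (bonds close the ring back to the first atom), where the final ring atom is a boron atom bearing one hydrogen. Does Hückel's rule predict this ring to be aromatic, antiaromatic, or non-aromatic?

Check conjugation: each doubly-bonded ring atom is sp² with one p-orbital electron; the boron has an empty p orbital — every position has a p orbital, so the cyclic π system is continuous.
Adding the contributions, 3 × 2 = 6 from the double-bond units + 0 from the BH atom = 6.
Since 6 = 4·1 + 2, the ring meets the 4n+2 criterion.

Aromatic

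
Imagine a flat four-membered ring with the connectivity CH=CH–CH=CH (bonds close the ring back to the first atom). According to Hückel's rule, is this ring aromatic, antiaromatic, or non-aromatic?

Every ring atom contributes a p orbital perpendicular to the ring (every atom in a ring double bond is sp² and brings one electron to the p orbital), so the π system is cyclic and fully conjugated.
π-electron count: 2 × 2 = 4 from the 2 double-bond units.
4 = 4(1); a planar, fully conjugated 4n system is antiaromatic.

Antiaromatic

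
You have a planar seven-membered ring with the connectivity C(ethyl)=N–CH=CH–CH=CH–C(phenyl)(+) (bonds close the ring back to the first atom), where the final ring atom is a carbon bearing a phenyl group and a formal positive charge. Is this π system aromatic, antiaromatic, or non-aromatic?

Every ring atom contributes a p orbital perpendicular to the ring (the double-bond atoms are sp², each contributing one p electron; each =N– nitrogen is pyridine-type (lone pair in the sp² plane, one electron in the p orbital); the carbocation has an empty p orbital), so the π system is cyclic and fully conjugated.
Adding the contributions, 3 × 2 = 6 from the double-bond units + 0 from the C(phenyl)(+) atom = 6.
Since 6 = 4·1 + 2, the ring meets the 4n+2 criterion.

Aromatic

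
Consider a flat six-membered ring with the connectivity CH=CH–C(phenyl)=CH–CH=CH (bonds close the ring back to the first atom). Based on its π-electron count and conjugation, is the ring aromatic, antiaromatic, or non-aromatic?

All ring atoms are sp² and supply a p orbital to the ring (the double-bond atoms are sp², each contributing one p electron); the conjugation is uninterrupted.
Tallying contributions gives 3 × 2 = 6 from the 3 double-bond units.
6 = 4(1) + 2, which satisfies Hückel's 4n+2 rule.

Aromatic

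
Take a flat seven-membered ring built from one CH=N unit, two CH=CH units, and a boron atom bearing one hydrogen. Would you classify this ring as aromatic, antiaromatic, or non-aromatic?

Aromatic

All ring atoms are sp² and supply a p orbital to the ring (each doubly-bonded ring atom is sp² with one p-orbital electron; each =N– nitrogen is pyridine-type (lone pair in the sp² plane, one electron in the p orbital); the boron has an empty p orbital); the conjugation is uninterrupted.
Tallying contributions gives 3 × 2 = 6 from the double-bond units + 0 from the BH atom = 6.
With 6 π electrons (n = 1), the Hückel 4n+2 condition holds.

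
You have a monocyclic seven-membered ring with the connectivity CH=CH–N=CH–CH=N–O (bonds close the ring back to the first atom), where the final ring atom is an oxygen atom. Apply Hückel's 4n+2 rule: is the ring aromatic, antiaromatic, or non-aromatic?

All ring atoms are sp² and supply a p orbital to the ring (every atom in a ring double bond is sp² and brings one electron to the p orbital; the doubly-bonded nitrogens are pyridine-type — their lone pairs lie in the ring plane, leaving one electron in the p orbital; the oxygen donates one lone pair from its p orbital); the conjugation is uninterrupted.
π-electron count: 3 × 2 = 6 from the double-bond units + 2 from the O atom = 8.
8 is a 4n count (n = 2), so the planar conjugated ring is antiaromatic.

Antiaromatic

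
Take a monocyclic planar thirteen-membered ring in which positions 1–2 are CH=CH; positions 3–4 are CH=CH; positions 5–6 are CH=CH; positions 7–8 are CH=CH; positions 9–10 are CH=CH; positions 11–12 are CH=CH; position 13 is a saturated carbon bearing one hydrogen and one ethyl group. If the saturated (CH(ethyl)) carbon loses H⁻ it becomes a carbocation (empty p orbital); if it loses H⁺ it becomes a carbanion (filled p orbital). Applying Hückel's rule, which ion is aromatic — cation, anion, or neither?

Once that carbon is sp², every ring atom has a p orbital and both ions are fully conjugated.
Cation: 6 × 2 + 0 = 12 π electrons → 4(3), antiaromatic.
Anion: 6 × 2 + 2 = 14 π electrons → 4(3)+2, aromatic.

The anion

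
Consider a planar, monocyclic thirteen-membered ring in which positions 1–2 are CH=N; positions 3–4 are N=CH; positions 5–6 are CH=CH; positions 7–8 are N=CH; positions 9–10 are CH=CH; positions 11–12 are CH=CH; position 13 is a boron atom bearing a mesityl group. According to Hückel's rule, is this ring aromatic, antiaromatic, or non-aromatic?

The p orbitals form a continuous loop: the double-bond atoms are sp², each contributing one p electron; the doubly-bonded nitrogens are pyridine-type — their lone pairs lie in the ring plane, leaving one electron in the p orbital; the boron has an empty p orbital. The ring is fully conjugated.
Tallying contributions gives 6 × 2 = 12 from the double-bond units + 0 from the B(mesityl) atom = 12.
With 12 = 4·3 π electrons, Hückel's rule classifies the planar ring as antiaromatic.

Antiaromatic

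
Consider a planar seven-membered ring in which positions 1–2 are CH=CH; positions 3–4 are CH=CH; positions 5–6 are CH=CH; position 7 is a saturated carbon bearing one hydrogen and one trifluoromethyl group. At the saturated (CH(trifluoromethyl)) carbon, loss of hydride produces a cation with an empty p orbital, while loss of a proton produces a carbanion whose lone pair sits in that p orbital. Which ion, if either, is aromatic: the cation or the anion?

In either ion the ring is fully conjugated: every atom, including the new sp² carbon, supplies a p orbital.
Cation: 3 × 2 + 0 = 6 π electrons → 4(1)+2, aromatic.
Anion: 3 × 2 + 2 = 8 π electrons → 4(2), antiaromatic.

The cation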